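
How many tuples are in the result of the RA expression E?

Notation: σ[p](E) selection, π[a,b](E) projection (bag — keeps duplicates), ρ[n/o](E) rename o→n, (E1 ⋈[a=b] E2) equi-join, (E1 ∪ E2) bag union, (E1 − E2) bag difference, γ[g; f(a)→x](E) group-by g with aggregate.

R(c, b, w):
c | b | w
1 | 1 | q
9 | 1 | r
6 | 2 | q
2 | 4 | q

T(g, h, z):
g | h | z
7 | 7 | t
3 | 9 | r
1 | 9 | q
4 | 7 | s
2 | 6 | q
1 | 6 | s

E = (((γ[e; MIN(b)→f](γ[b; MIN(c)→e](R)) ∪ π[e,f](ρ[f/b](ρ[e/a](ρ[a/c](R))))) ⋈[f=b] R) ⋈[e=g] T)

Subexpression sizes:
  R → 4
  γ[b; MIN(c)→e](R) → 3
  γ[e; MIN(b)→f](γ[b; MIN(c)→e](R)) → 3
  R → 4
  ρ[a/c](R) → 4
  ρ[e/a](ρ[a/c](R)) → 4
  ρ[f/b](ρ[e/a](ρ[a/c](R))) → 4
  π[e,f](ρ[f/b](ρ[e/a](ρ[a/c](R)))) → 4
  (γ[e; MIN(b)→f](γ[b; MIN(c)→e](R)) ∪ π[e,f](ρ[f/b](ρ[e/a](ρ[a/c](R))))) → 7
  R → 4
  ((γ[e; MIN(b)→f](γ[b; MIN(c)→e](R)) ∪ π[e,f](ρ[f/b](ρ[e/a](ρ[a/c](R))))) ⋈[f=b] R) → 10
  T → 6
  (((γ[e; MIN(b)→f](γ[b; MIN(c)→e](R)) ∪ π[e,f](ρ[f/b](ρ[e/a](ρ[a/c](R))))) ⋈[f=b] R) ⋈[e=g] T) → 10

|E| = 10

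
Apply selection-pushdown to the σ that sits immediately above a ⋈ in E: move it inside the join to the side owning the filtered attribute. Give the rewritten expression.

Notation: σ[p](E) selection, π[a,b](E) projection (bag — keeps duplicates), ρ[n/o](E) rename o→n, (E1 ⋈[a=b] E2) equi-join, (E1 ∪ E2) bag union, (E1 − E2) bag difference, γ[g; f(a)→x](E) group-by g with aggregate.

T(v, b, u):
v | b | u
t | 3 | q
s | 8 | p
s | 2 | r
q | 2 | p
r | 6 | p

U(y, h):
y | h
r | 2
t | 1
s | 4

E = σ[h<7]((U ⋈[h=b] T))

σ filters on h, owned by the left side.
E' = (σ[h<7](U) ⋈[h=b] T)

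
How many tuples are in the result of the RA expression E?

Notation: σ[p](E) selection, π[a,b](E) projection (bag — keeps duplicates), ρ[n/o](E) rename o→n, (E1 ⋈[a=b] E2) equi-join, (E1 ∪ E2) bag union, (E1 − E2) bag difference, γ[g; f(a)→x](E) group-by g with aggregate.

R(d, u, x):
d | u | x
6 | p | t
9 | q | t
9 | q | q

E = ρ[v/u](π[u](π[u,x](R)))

Per-node cardinality:
  R → 3
  π[u,x](R) → 3
  π[u](π[u,x](R)) → 3
  ρ[v/u](π[u](π[u,x](R))) → 3

|E| = 3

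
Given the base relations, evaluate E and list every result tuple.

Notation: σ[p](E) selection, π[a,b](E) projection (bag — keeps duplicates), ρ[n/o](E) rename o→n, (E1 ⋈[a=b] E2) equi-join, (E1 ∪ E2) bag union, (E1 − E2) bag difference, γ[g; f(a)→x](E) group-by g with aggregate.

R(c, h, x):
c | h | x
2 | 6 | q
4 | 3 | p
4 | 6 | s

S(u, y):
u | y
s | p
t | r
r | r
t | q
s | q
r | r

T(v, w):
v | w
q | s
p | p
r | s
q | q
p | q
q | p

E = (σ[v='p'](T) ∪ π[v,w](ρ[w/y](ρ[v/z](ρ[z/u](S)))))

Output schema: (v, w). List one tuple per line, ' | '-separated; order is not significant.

Subexpression sizes:
  T → 6
  σ[v='p'](T) → 2
  S → 6
  ρ[z/u](S) → 6
  ρ[v/z](ρ[z/u](S)) → 6
  ρ[w/y](ρ[v/z](ρ[z/u](S))) → 6
  π[v,w](ρ[w/y](ρ[v/z](ρ[z/u](S)))) → 6
  (σ[v='p'](T) ∪ π[v,w](ρ[w/y](ρ[v/z](ρ[z/u](S))))) → 8

== RESULT ==
v | w
p | p
p | q
r | r
r | r
s | p
s | q
t | q
t | r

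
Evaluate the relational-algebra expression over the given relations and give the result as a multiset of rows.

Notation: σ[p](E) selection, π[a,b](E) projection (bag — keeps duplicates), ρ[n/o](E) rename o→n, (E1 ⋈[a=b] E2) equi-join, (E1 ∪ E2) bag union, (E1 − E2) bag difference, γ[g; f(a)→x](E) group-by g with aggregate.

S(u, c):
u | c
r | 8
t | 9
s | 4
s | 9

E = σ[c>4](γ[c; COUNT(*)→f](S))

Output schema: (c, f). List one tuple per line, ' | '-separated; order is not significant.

Subexpression sizes:
  S → 4
  γ[c; COUNT(*)→f](S) → 3
  σ[c>4](γ[c; COUNT(*)→f](S)) → 2

== RESULT ==
c | f
8 | 1
9 | 2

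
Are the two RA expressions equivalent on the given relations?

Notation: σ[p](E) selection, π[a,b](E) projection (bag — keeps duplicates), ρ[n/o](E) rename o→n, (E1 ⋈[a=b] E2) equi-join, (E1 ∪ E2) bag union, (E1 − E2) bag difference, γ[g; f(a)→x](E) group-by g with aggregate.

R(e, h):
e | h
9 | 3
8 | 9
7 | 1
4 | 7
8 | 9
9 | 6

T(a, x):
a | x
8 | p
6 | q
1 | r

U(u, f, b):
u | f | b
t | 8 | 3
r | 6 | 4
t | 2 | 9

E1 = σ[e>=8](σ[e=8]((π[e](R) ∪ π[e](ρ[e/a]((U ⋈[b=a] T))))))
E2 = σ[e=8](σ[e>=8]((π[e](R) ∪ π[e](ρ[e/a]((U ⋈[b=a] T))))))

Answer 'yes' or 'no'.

E1 subexpression sizes:
  R → 6
  π[e](R) → 6
  U → 3
  T → 3
  (U ⋈[b=a] T) → 0
  ρ[e/a]((U ⋈[b=a] T)) → 0
  π[e](ρ[e/a]((U ⋈[b=a] T))) → 0
  (π[e](R) ∪ π[e](ρ[e/a]((U ⋈[b=a] T)))) → 6
  σ[e=8]((π[e](R) ∪ π[e](ρ[e/a]((U ⋈[b=a] T))))) → 2
  σ[e>=8](σ[e=8]((π[e](R) ∪ π[e](ρ[e/a]((U ⋈[b=a] T)))))) → 2
E2 subexpression sizes:
  R → 6
  π[e](R) → 6
  U → 3
  T → 3
  (U ⋈[b=a] T) → 0
  ρ[e/a]((U ⋈[b=a] T)) → 0
  π[e](ρ[e/a]((U ⋈[b=a] T))) → 0
  (π[e](R) ∪ π[e](ρ[e/a]((U ⋈[b=a] T)))) → 6
  σ[e>=8]((π[e](R) ∪ π[e](ρ[e/a]((U ⋈[b=a] T))))) → 4
  σ[e=8](σ[e>=8]((π[e](R) ∪ π[e](ρ[e/a]((U ⋈[b=a] T)))))) → 2

E1 and E2 produce the same multiset:
e
8
8

yes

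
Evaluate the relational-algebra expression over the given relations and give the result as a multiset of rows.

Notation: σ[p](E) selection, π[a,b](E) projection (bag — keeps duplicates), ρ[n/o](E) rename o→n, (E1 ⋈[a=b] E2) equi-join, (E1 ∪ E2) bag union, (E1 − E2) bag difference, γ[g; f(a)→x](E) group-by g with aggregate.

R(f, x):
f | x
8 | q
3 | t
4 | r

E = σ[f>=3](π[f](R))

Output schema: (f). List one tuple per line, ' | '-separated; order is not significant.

Stepwise |·|:
  R → 3
  π[f](R) → 3
  σ[f>=3](π[f](R)) → 3

== RESULT ==
f
3
4
8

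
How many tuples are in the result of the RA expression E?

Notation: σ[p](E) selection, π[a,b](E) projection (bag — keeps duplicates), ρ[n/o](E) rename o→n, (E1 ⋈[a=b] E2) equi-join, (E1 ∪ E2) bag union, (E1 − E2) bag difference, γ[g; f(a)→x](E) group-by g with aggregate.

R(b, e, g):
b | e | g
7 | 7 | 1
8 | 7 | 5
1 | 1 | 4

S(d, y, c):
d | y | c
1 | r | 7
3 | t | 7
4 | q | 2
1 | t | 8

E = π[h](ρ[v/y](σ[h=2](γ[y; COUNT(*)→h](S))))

Per-node cardinality:
  S → 4
  γ[y; COUNT(*)→h](S) → 3
  σ[h=2](γ[y; COUNT(*)→h](S)) → 1
  ρ[v/y](σ[h=2](γ[y; COUNT(*)→h](S))) → 1
  π[h](ρ[v/y](σ[h=2](γ[y; COUNT(*)→h](S)))) → 1

|E| = 1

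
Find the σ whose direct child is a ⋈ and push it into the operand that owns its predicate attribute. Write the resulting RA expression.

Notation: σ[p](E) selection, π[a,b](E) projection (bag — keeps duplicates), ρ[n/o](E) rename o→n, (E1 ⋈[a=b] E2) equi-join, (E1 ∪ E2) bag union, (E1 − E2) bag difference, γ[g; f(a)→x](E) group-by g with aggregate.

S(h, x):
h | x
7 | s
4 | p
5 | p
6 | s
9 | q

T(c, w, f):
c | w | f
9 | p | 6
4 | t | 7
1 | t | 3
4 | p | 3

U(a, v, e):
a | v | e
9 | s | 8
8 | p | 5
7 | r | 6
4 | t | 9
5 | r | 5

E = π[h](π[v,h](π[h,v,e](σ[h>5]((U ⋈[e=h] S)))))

σ filters on h, owned by the right side.
E' = π[h](π[v,h](π[h,v,e]((U ⋈[e=h] σ[h>5](S)))))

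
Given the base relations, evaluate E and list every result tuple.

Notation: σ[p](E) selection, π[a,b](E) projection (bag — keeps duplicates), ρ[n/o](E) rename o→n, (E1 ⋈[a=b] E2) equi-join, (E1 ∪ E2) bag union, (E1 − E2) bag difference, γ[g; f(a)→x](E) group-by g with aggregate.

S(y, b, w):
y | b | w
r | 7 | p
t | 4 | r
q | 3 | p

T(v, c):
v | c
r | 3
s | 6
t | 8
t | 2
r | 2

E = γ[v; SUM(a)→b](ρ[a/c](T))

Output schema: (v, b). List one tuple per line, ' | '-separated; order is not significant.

Per-node cardinality:
  T → 5
  ρ[a/c](T) → 5
  γ[v; SUM(a)→b](ρ[a/c](T)) → 3

== RESULT ==
v | b
r | 5
s | 6
t | 10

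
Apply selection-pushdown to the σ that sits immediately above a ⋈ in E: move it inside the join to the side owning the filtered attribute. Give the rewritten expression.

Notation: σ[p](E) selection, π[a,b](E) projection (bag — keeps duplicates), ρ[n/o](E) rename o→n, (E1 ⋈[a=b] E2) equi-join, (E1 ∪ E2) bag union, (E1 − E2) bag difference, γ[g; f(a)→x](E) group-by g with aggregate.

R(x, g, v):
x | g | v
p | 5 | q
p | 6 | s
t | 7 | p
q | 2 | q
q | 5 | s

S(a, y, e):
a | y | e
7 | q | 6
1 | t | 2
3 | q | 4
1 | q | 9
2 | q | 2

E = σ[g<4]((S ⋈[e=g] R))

σ filters on g, owned by the right side.
E' = (S ⋈[e=g] σ[g<4](R))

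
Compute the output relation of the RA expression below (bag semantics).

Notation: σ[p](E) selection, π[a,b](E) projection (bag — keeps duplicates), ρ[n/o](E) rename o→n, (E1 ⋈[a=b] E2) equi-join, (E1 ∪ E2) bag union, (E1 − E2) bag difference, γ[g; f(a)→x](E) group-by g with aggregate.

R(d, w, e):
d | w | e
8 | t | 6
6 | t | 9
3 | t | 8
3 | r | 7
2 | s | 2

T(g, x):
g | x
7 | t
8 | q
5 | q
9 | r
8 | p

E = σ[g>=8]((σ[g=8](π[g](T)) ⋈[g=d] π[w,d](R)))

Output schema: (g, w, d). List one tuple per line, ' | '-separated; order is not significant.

Subexpression sizes:
  T → 5
  π[g](T) → 5
  σ[g=8](π[g](T)) → 2
  R → 5
  π[w,d](R) → 5
  (σ[g=8](π[g](T)) ⋈[g=d] π[w,d](R)) → 2
  σ[g>=8]((σ[g=8](π[g](T)) ⋈[g=d] π[w,d](R))) → 2

== RESULT ==
g | w | d
8 | t | 8
8 | t | 8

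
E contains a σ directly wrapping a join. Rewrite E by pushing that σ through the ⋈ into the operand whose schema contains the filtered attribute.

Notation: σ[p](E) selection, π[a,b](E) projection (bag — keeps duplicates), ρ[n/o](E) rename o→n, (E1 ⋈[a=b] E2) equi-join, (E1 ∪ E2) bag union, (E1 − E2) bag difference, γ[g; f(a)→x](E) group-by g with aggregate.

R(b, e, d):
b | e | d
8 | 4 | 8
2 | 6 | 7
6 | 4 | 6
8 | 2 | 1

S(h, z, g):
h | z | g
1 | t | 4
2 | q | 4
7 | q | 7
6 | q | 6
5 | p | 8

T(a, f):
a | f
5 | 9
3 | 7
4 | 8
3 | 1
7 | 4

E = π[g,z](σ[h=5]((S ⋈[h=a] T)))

σ filters on h, owned by the left side.
E' = π[g,z]((σ[h=5](S) ⋈[h=a] T))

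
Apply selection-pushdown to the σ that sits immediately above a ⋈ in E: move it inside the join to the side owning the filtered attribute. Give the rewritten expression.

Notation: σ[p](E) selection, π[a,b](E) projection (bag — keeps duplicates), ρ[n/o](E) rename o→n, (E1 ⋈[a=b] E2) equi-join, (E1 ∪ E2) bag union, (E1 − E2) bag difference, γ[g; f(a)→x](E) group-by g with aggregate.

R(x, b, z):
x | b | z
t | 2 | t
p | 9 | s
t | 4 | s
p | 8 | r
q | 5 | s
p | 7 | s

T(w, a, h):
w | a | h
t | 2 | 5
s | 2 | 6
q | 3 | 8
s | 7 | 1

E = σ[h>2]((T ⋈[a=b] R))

σ filters on h, owned by the left side.
E' = (σ[h>2](T) ⋈[a=b] R)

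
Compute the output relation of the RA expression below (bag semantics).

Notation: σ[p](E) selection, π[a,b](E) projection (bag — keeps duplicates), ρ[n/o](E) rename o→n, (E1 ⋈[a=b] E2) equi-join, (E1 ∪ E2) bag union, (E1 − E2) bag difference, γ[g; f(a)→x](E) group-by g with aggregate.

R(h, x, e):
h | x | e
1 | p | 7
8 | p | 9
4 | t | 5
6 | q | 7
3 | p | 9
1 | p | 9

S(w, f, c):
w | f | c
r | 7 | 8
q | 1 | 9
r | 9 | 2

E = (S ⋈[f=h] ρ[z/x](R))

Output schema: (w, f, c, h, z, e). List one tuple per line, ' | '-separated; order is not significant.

Per-node cardinality:
  S → 3
  R → 6
  ρ[z/x](R) → 6
  (S ⋈[f=h] ρ[z/x](R)) → 2

== RESULT ==
w | f | c | h | z | e
q | 1 | 9 | 1 | p | 7
q | 1 | 9 | 1 | p | 9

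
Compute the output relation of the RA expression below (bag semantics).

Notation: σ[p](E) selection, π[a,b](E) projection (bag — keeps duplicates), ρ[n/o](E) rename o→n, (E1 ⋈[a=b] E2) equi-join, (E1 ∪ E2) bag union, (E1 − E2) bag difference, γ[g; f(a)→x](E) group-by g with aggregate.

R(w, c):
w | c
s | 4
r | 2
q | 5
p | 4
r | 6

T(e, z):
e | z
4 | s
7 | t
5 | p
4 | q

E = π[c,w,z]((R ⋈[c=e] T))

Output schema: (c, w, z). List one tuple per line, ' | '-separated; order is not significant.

Row counts bottom-up:
  R → 5
  T → 4
  (R ⋈[c=e] T) → 5
  π[c,w,z]((R ⋈[c=e] T)) → 5

== RESULT ==
c | w | z
4 | p | q
4 | p | s
4 | s | q
4 | s | s
5 | q | p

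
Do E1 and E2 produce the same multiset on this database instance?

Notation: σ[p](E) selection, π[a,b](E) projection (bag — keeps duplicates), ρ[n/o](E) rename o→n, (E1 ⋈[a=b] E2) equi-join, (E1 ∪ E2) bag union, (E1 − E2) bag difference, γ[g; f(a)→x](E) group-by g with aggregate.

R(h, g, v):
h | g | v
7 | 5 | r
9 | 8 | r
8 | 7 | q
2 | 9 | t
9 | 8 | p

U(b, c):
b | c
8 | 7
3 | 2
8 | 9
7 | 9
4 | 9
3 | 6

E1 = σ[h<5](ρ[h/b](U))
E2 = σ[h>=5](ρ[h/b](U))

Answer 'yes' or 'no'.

E1 row counts bottom-up:
  U → 6
  ρ[h/b](U) → 6
  σ[h<5](ρ[h/b](U)) → 3
E2 row counts bottom-up:
  U → 6
  ρ[h/b](U) → 6
  σ[h>=5](ρ[h/b](U)) → 3

E1 result:
h | c
3 | 2
3 | 6
4 | 9
E2 result:
h | c
7 | 9
8 | 7
8 | 9
Witness: (7, 9) appears 0× in E1 but 1× in E2.

no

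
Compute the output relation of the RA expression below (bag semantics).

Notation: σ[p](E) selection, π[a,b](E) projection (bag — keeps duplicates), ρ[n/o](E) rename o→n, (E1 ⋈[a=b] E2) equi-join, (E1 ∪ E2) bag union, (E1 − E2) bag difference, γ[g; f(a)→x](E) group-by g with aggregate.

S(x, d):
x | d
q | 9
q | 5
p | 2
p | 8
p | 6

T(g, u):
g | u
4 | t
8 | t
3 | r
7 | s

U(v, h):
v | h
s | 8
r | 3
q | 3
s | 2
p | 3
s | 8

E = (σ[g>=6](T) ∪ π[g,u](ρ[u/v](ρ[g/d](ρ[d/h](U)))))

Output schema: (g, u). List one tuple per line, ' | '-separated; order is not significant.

Row counts bottom-up:
  T → 4
  σ[g>=6](T) → 2
  U → 6
  ρ[d/h](U) → 6
  ρ[g/d](ρ[d/h](U)) → 6
  ρ[u/v](ρ[g/d](ρ[d/h](U))) → 6
  π[g,u](ρ[u/v](ρ[g/d](ρ[d/h](U)))) → 6
  (σ[g>=6](T) ∪ π[g,u](ρ[u/v](ρ[g/d](ρ[d/h](U))))) → 8

== RESULT ==
g | u
2 | s
3 | p
3 | q
3 | r
7 | s
8 | s
8 | s
8 | t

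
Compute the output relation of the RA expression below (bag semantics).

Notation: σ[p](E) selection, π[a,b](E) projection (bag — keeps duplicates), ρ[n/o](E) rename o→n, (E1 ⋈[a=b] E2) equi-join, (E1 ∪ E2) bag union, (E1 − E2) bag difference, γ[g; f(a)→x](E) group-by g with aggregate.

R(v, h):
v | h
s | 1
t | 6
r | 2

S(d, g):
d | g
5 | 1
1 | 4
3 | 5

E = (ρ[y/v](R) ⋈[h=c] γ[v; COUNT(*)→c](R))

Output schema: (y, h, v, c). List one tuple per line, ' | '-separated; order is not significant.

Per-node cardinality:
  R → 3
  ρ[y/v](R) → 3
  R → 3
  γ[v; COUNT(*)→c](R) → 3
  (ρ[y/v](R) ⋈[h=c] γ[v; COUNT(*)→c](R)) → 3

== RESULT ==
y | h | v | c
s | 1 | r | 1
s | 1 | s | 1
s | 1 | t | 1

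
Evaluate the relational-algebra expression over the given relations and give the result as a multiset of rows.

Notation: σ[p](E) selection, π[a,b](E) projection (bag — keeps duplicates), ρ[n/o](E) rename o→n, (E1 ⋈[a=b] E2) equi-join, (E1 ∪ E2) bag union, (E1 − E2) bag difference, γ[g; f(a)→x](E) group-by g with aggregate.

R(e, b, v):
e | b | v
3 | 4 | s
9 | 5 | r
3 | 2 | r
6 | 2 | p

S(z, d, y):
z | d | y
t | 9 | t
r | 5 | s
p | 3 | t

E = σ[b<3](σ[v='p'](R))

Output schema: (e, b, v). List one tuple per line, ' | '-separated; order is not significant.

Per-node cardinality:
  R → 4
  σ[v='p'](R) → 1
  σ[b<3](σ[v='p'](R)) → 1

== RESULT ==
e | b | v
6 | 2 | p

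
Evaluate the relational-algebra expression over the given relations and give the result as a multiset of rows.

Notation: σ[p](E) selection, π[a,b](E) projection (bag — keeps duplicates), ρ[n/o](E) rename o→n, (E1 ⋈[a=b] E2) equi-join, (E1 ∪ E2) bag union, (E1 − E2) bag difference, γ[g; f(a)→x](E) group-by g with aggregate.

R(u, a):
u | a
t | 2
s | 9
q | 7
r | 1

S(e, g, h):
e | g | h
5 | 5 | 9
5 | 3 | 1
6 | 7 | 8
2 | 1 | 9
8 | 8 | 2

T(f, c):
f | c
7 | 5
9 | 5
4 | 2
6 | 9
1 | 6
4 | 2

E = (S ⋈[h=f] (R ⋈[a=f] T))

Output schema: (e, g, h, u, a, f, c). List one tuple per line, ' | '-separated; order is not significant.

Stepwise |·|:
  S → 5
  R → 4
  T → 6
  (R ⋈[a=f] T) → 3
  (S ⋈[h=f] (R ⋈[a=f] T)) → 3

== RESULT ==
e | g | h | u | a | f | c
2 | 1 | 9 | s | 9 | 9 | 5
5 | 3 | 1 | r | 1 | 1 | 6
5 | 5 | 9 | s | 9 | 9 | 5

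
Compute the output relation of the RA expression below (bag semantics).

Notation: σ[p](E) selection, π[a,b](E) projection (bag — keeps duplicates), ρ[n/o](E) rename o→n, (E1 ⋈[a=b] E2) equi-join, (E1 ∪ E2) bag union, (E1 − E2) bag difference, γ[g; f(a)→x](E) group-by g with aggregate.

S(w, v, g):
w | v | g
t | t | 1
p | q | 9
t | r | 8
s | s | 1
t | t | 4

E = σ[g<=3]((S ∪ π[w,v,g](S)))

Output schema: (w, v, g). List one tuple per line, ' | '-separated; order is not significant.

Per-node cardinality:
  S → 5
  S → 5
  π[w,v,g](S) → 5
  (S ∪ π[w,v,g](S)) → 10
  σ[g<=3]((S ∪ π[w,v,g](S))) → 4

== RESULT ==
w | v | g
s | s | 1
s | s | 1
t | t | 1
t | t | 1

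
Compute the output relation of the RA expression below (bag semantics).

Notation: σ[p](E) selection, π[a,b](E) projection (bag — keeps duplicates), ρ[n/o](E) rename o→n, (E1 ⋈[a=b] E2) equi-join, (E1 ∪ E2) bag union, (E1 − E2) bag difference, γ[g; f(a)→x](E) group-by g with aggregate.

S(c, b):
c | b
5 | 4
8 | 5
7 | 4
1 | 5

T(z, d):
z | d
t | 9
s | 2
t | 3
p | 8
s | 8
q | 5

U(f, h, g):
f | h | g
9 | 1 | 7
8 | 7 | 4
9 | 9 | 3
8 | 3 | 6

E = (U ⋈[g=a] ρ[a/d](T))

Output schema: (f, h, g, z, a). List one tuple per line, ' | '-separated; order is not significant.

Stepwise |·|:
  U → 4
  T → 6
  ρ[a/d](T) → 6
  (U ⋈[g=a] ρ[a/d](T)) → 1

== RESULT ==
f | h | g | z | a
9 | 9 | 3 | t | 3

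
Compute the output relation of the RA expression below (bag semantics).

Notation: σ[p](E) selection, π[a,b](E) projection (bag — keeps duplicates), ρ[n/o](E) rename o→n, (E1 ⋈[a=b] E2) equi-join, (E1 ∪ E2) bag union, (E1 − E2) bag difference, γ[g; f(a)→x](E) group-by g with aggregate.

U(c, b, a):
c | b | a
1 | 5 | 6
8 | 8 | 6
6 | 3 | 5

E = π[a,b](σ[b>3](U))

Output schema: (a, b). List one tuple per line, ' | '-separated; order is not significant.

Per-node cardinality:
  U → 3
  σ[b>3](U) → 2
  π[a,b](σ[b>3](U)) → 2

== RESULT ==
a | b
6 | 5
6 | 8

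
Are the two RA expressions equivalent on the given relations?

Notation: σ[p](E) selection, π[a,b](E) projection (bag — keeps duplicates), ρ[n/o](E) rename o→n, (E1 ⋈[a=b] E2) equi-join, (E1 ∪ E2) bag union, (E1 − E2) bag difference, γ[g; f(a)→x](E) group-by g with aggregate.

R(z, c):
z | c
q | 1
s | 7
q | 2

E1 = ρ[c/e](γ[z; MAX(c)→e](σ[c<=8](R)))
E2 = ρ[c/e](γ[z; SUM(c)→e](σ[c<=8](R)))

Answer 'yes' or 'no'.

E1 subexpression sizes:
  R → 3
  σ[c<=8](R) → 3
  γ[z; MAX(c)→e](σ[c<=8](R)) → 2
  ρ[c/e](γ[z; MAX(c)→e](σ[c<=8](R))) → 2
E2 subexpression sizes:
  R → 3
  σ[c<=8](R) → 3
  γ[z; SUM(c)→e](σ[c<=8](R)) → 2
  ρ[c/e](γ[z; SUM(c)→e](σ[c<=8](R))) → 2

E1 result:
z | c
q | 2
s | 7
E2 result:
z | c
q | 3
s | 7
Witness: ('q', 3) appears 0× in E1 but 1× in E2.

no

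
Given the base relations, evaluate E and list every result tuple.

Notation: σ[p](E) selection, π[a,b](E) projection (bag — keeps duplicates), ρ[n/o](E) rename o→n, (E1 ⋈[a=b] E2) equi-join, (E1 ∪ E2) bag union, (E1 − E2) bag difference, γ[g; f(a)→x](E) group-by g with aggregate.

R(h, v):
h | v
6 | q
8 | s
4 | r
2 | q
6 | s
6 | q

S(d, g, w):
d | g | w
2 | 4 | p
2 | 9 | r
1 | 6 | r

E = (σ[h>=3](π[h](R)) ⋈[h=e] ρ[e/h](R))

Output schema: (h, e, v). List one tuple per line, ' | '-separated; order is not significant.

Row counts bottom-up:
  R → 6
  π[h](R) → 6
  σ[h>=3](π[h](R)) → 5
  R → 6
  ρ[e/h](R) → 6
  (σ[h>=3](π[h](R)) ⋈[h=e] ρ[e/h](R)) → 11

== RESULT ==
h | e | v
4 | 4 | r
6 | 6 | q
6 | 6 | q
6 | 6 | q
6 | 6 | q
6 | 6 | q
6 | 6 | q
6 | 6 | s
6 | 6 | s
6 | 6 | s
8 | 8 | s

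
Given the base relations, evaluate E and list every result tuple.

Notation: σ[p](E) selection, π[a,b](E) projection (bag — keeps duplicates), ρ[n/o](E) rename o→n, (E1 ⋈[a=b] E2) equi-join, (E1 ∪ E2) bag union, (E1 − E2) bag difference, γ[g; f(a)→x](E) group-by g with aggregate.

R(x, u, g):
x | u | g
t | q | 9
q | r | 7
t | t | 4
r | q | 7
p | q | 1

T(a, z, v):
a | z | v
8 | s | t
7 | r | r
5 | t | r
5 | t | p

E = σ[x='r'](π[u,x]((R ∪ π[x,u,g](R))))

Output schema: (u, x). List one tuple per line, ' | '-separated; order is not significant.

Subexpression sizes:
  R → 5
  R → 5
  π[x,u,g](R) → 5
  (R ∪ π[x,u,g](R)) → 10
  π[u,x]((R ∪ π[x,u,g](R))) → 10
  σ[x='r'](π[u,x]((R ∪ π[x,u,g](R)))) → 2

== RESULT ==
u | x
q | r
q | r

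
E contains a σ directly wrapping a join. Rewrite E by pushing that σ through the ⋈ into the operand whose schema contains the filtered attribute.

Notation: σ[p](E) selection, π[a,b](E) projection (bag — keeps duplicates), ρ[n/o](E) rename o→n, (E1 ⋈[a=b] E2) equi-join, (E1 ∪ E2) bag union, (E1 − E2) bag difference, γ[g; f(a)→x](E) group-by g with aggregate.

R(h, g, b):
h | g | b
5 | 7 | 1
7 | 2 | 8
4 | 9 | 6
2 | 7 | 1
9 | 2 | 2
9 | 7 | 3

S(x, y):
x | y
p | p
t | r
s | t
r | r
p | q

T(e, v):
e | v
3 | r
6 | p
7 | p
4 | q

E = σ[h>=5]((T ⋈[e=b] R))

σ filters on h, owned by the right side.
E' = (T ⋈[e=b] σ[h>=5](R))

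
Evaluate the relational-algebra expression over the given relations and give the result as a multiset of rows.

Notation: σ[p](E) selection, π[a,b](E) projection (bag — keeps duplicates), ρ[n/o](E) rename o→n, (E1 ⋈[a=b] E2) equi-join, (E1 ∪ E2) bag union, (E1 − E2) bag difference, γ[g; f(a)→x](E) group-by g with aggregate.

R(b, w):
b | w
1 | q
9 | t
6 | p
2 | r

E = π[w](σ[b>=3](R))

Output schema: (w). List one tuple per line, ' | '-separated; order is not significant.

Row counts bottom-up:
  R → 4
  σ[b>=3](R) → 2
  π[w](σ[b>=3](R)) → 2

== RESULT ==
w
p
t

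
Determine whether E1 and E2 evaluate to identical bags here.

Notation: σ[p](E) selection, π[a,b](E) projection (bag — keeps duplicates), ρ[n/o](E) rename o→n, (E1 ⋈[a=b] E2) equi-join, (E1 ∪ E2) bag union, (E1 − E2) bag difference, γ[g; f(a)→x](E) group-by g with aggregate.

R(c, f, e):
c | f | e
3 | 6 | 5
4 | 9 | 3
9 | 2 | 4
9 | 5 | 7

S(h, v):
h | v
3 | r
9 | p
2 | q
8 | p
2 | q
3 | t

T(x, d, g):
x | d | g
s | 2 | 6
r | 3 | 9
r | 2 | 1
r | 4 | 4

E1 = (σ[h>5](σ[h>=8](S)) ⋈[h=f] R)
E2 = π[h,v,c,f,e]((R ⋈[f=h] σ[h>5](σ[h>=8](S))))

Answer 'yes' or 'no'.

E1 per-node cardinality:
  S → 6
  σ[h>=8](S) → 2
  σ[h>5](σ[h>=8](S)) → 2
  R → 4
  (σ[h>5](σ[h>=8](S)) ⋈[h=f] R) → 1
E2 per-node cardinality:
  R → 4
  S → 6
  σ[h>=8](S) → 2
  σ[h>5](σ[h>=8](S)) → 2
  (R ⋈[f=h] σ[h>5](σ[h>=8](S))) → 1
  π[h,v,c,f,e]((R ⋈[f=h] σ[h>5](σ[h>=8](S)))) → 1

E1 and E2 produce the same multiset:
h | v | c | f | e
9 | p | 4 | 9 | 3

yes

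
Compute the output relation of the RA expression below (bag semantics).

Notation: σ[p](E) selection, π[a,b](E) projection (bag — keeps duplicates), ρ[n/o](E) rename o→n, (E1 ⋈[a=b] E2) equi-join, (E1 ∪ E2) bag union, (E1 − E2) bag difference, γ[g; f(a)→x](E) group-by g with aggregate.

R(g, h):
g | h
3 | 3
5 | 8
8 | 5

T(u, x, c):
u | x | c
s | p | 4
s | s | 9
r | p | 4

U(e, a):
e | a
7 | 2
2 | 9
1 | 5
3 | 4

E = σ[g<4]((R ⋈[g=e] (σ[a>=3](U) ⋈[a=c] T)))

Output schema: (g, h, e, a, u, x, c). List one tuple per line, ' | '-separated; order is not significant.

Stepwise |·|:
  R → 3
  U → 4
  σ[a>=3](U) → 3
  T → 3
  (σ[a>=3](U) ⋈[a=c] T) → 3
  (R ⋈[g=e] (σ[a>=3](U) ⋈[a=c] T)) → 2
  σ[g<4]((R ⋈[g=e] (σ[a>=3](U) ⋈[a=c] T))) → 2

== RESULT ==
g | h | e | a | u | x | c
3 | 3 | 3 | 4 | r | p | 4
3 | 3 | 3 | 4 | s | p | 4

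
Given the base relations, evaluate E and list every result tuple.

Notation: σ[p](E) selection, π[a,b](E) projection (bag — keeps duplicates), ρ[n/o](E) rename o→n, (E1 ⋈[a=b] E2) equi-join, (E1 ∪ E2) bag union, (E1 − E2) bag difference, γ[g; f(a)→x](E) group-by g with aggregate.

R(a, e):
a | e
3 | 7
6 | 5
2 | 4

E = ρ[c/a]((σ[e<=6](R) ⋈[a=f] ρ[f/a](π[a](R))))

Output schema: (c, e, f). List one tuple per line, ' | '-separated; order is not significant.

Per-node cardinality:
  R → 3
  σ[e<=6](R) → 2
  R → 3
  π[a](R) → 3
  ρ[f/a](π[a](R)) → 3
  (σ[e<=6](R) ⋈[a=f] ρ[f/a](π[a](R))) → 2
  ρ[c/a]((σ[e<=6](R) ⋈[a=f] ρ[f/a](π[a](R)))) → 2

== RESULT ==
c | e | f
2 | 4 | 2
6 | 5 | 6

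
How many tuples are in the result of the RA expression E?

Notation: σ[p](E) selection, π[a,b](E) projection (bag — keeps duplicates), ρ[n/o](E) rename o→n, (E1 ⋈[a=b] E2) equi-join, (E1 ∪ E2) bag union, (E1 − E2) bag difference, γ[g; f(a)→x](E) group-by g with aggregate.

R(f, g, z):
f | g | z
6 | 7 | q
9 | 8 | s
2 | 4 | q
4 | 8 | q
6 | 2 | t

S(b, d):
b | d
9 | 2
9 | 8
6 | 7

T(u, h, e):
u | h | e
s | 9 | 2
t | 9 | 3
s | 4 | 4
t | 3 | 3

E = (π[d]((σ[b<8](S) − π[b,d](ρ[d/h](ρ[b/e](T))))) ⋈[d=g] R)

Stepwise |·|:
  S → 3
  σ[b<8](S) → 1
  T → 4
  ρ[b/e](T) → 4
  ρ[d/h](ρ[b/e](T)) → 4
  π[b,d](ρ[d/h](ρ[b/e](T))) → 4
  (σ[b<8](S) − π[b,d](ρ[d/h](ρ[b/e](T)))) → 1
  π[d]((σ[b<8](S) − π[b,d](ρ[d/h](ρ[b/e](T))))) → 1
  R → 5
  (π[d]((σ[b<8](S) − π[b,d](ρ[d/h](ρ[b/e](T))))) ⋈[d=g] R) → 1

|E| = 1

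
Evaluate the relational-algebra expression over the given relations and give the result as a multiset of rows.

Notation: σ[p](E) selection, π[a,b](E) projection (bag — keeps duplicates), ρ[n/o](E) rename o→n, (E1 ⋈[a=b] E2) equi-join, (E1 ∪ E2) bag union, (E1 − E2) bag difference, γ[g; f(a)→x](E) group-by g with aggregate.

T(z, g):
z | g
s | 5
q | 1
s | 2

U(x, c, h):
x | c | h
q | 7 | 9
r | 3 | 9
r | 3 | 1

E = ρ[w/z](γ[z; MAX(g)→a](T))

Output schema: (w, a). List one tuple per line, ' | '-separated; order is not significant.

Subexpression sizes:
  T → 3
  γ[z; MAX(g)→a](T) → 2
  ρ[w/z](γ[z; MAX(g)→a](T)) → 2

== RESULT ==
w | a
q | 1
s | 5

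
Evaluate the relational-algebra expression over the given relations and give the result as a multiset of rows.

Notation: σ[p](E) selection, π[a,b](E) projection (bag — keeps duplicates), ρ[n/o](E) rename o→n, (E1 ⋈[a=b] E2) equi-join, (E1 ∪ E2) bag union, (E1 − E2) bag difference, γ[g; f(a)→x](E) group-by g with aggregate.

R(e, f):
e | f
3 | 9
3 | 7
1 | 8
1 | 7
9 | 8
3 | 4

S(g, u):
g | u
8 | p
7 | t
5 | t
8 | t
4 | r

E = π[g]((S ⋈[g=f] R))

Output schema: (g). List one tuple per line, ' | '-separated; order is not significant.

Per-node cardinality:
  S → 5
  R → 6
  (S ⋈[g=f] R) → 7
  π[g]((S ⋈[g=f] R)) → 7

== RESULT ==
g
4
7
7
8
8
8
8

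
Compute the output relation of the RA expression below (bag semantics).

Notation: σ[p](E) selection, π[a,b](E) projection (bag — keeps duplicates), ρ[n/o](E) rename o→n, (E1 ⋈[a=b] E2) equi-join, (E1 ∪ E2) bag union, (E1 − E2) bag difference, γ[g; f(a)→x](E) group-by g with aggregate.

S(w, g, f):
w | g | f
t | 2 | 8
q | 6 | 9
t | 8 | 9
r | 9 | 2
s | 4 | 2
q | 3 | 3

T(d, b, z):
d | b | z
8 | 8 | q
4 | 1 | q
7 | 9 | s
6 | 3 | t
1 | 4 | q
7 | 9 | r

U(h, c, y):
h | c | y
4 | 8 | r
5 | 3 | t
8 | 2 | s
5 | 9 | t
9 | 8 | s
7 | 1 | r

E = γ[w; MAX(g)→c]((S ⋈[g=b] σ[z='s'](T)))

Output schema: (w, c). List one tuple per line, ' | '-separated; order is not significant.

Stepwise |·|:
  S → 6
  T → 6
  σ[z='s'](T) → 1
  (S ⋈[g=b] σ[z='s'](T)) → 1
  γ[w; MAX(g)→c]((S ⋈[g=b] σ[z='s'](T))) → 1

== RESULT ==
w | c
r | 9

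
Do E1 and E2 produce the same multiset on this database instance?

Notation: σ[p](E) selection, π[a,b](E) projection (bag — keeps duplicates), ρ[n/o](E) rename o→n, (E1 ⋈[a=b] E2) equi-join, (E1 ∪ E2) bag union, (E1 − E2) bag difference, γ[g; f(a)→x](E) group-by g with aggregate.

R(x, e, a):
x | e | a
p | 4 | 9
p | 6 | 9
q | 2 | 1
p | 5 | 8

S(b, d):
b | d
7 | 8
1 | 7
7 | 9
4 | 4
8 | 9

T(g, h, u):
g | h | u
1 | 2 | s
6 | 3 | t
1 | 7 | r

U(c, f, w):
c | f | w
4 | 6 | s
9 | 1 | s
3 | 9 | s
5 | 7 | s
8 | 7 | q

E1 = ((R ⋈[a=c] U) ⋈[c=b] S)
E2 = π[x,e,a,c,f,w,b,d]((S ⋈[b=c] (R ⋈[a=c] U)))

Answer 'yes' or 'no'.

E1 per-node cardinality:
  R → 4
  U → 5
  (R ⋈[a=c] U) → 3
  S → 5
  ((R ⋈[a=c] U) ⋈[c=b] S) → 1
E2 per-node cardinality:
  S → 5
  R → 4
  U → 5
  (R ⋈[a=c] U) → 3
  (S ⋈[b=c] (R ⋈[a=c] U)) → 1
  π[x,e,a,c,f,w,b,d]((S ⋈[b=c] (R ⋈[a=c] U))) → 1

E1 and E2 produce the same multiset:
x | e | a | c | f | w | b | d
p | 5 | 8 | 8 | 7 | q | 8 | 9

yes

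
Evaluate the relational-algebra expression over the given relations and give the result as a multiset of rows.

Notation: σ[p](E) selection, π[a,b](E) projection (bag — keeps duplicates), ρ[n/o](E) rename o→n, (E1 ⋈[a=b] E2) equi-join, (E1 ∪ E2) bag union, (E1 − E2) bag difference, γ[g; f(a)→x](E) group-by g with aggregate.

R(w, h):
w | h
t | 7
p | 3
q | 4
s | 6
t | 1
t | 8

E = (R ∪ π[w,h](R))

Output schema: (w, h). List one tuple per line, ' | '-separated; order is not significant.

Per-node cardinality:
  R → 6
  R → 6
  π[w,h](R) → 6
  (R ∪ π[w,h](R)) → 12

== RESULT ==
w | h
p | 3
p | 3
q | 4
q | 4
s | 6
s | 6
t | 1
t | 1
t | 7
t | 7
t | 8
t | 8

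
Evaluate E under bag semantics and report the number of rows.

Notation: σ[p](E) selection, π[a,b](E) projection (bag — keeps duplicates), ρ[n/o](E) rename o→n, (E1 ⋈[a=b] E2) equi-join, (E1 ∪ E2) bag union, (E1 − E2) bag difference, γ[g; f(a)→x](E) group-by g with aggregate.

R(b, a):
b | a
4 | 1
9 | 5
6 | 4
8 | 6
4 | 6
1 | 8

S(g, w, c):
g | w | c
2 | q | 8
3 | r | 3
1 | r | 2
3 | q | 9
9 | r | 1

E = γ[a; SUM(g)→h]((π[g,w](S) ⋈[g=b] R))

Per-node cardinality:
  S → 5
  π[g,w](S) → 5
  R → 6
  (π[g,w](S) ⋈[g=b] R) → 2
  γ[a; SUM(g)→h]((π[g,w](S) ⋈[g=b] R)) → 2

|E| = 2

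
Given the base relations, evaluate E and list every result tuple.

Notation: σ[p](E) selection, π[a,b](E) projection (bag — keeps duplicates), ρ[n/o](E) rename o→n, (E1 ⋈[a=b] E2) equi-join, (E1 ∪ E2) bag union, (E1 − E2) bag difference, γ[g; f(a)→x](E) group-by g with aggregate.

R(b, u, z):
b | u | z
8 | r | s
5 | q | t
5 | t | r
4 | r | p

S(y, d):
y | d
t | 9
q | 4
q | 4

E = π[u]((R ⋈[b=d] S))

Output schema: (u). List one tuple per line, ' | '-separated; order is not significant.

Per-node cardinality:
  R → 4
  S → 3
  (R ⋈[b=d] S) → 2
  π[u]((R ⋈[b=d] S)) → 2

== RESULT ==
u
r
r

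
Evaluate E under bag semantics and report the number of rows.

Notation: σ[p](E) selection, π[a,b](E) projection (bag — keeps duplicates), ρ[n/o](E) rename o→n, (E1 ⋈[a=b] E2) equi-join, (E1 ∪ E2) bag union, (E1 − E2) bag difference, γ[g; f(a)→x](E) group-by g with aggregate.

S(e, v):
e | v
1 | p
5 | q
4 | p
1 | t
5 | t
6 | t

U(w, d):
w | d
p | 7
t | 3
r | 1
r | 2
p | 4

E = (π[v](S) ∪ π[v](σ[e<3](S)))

Stepwise |·|:
  S → 6
  π[v](S) → 6
  S → 6
  σ[e<3](S) → 2
  π[v](σ[e<3](S)) → 2
  (π[v](S) ∪ π[v](σ[e<3](S))) → 8

|E| = 8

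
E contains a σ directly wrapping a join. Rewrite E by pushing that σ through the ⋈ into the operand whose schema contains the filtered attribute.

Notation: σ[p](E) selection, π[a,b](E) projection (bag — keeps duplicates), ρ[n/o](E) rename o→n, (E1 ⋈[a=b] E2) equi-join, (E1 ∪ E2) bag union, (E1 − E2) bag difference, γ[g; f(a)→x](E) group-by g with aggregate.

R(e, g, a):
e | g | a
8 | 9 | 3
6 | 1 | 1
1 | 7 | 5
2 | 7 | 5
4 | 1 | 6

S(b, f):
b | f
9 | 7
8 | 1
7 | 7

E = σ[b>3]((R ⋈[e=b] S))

σ filters on b, owned by the right side.
E' = (R ⋈[e=b] σ[b>3](S))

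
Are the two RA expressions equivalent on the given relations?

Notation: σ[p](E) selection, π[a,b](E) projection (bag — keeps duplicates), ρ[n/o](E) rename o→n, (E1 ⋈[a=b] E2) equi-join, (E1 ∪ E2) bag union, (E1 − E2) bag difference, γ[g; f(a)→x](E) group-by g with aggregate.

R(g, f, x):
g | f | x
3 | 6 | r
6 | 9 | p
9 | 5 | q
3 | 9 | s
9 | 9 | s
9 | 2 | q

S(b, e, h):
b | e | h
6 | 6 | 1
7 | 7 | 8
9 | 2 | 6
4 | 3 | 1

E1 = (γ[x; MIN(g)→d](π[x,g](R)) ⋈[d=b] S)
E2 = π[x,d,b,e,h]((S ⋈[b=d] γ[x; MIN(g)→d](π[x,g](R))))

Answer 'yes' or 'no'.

E1 subexpression sizes:
  R → 6
  π[x,g](R) → 6
  γ[x; MIN(g)→d](π[x,g](R)) → 4
  S → 4
  (γ[x; MIN(g)→d](π[x,g](R)) ⋈[d=b] S) → 2
E2 subexpression sizes:
  S → 4
  R → 6
  π[x,g](R) → 6
  γ[x; MIN(g)→d](π[x,g](R)) → 4
  (S ⋈[b=d] γ[x; MIN(g)→d](π[x,g](R))) → 2
  π[x,d,b,e,h]((S ⋈[b=d] γ[x; MIN(g)→d](π[x,g](R)))) → 2

E1 and E2 produce the same multiset:
x | d | b | e | h
p | 6 | 6 | 6 | 1
q | 9 | 9 | 2 | 6

yes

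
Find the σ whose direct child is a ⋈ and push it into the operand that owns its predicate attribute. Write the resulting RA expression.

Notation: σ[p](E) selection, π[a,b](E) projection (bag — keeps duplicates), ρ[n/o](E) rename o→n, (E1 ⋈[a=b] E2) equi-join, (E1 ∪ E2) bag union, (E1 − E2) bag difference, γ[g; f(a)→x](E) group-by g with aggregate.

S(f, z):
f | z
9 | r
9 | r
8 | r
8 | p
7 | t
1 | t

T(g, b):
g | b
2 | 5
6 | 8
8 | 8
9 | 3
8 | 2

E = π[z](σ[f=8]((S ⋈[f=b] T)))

σ filters on f, owned by the left side.
E' = π[z]((σ[f=8](S) ⋈[f=b] T))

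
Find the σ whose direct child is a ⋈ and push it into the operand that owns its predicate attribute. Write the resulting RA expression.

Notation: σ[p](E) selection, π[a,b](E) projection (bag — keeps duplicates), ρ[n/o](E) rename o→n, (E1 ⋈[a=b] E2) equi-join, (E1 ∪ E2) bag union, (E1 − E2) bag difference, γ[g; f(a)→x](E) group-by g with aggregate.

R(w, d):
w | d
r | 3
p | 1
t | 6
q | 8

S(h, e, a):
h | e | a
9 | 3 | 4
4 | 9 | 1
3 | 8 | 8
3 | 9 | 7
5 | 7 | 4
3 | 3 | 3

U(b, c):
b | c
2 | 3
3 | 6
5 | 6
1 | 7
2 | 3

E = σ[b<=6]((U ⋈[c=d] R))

σ filters on b, owned by the left side.
E' = (σ[b<=6](U) ⋈[c=d] R)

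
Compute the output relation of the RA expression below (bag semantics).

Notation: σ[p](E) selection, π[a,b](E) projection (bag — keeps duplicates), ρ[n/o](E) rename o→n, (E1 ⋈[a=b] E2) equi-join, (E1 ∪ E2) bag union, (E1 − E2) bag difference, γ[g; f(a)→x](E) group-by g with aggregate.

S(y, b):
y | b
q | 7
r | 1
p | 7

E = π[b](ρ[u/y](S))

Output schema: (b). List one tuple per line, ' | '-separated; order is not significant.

Row counts bottom-up:
  S → 3
  ρ[u/y](S) → 3
  π[b](ρ[u/y](S)) → 3

== RESULT ==
b
1
7
7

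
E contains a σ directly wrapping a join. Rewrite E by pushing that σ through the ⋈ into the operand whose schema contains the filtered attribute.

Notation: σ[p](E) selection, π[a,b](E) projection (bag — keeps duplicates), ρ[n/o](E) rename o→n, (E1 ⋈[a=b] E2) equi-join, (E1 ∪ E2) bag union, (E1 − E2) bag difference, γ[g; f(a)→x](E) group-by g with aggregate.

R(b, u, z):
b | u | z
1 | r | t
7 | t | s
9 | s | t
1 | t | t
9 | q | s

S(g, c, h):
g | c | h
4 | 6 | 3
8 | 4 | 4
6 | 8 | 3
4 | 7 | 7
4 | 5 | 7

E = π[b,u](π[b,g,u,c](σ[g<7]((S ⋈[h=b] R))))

σ filters on g, owned by the left side.
E' = π[b,u](π[b,g,u,c]((σ[g<7](S) ⋈[h=b] R)))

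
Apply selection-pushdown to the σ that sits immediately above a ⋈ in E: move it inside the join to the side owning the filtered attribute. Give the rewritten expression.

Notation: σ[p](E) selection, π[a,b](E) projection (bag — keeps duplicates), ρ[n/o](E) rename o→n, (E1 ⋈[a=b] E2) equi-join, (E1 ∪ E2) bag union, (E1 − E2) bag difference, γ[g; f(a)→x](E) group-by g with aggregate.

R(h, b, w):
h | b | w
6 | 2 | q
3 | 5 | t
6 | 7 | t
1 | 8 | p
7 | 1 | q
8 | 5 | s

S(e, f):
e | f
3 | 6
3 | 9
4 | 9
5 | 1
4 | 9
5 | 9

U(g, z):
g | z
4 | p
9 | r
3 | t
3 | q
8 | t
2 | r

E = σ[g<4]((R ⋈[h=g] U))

σ filters on g, owned by the right side.
E' = (R ⋈[h=g] σ[g<4](U))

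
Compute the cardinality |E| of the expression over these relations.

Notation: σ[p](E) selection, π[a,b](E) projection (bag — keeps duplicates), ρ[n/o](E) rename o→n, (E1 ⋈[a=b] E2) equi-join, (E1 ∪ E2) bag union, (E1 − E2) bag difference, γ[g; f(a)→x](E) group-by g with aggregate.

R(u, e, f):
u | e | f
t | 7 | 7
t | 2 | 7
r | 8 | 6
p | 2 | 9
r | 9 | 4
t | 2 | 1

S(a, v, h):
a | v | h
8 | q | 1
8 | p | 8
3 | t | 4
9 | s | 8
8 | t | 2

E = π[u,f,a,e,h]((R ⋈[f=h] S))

Per-node cardinality:
  R → 6
  S → 5
  (R ⋈[f=h] S) → 2
  π[u,f,a,e,h]((R ⋈[f=h] S)) → 2

|E| = 2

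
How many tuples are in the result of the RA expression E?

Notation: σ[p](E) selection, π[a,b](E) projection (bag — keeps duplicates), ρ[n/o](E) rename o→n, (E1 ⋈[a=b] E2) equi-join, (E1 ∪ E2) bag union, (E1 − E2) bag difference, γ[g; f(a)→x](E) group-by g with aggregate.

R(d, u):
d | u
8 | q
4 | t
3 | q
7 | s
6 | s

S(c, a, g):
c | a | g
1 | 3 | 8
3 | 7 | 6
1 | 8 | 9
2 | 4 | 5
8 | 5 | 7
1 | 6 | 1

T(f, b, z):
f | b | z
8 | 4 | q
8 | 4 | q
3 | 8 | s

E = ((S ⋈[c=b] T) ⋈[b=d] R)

Row counts bottom-up:
  S → 6
  T → 3
  (S ⋈[c=b] T) → 1
  R → 5
  ((S ⋈[c=b] T) ⋈[b=d] R) → 1

|E| = 1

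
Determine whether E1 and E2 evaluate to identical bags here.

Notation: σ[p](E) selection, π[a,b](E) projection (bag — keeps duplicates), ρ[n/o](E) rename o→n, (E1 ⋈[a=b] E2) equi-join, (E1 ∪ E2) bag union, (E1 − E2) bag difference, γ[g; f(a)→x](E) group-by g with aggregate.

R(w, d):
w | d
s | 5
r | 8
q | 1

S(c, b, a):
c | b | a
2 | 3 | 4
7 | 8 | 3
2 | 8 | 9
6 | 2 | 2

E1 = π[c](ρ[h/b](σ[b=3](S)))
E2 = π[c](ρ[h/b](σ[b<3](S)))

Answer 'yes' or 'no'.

E1 per-node cardinality:
  S → 4
  σ[b=3](S) → 1
  ρ[h/b](σ[b=3](S)) → 1
  π[c](ρ[h/b](σ[b=3](S))) → 1
E2 per-node cardinality:
  S → 4
  σ[b<3](S) → 1
  ρ[h/b](σ[b<3](S)) → 1
  π[c](ρ[h/b](σ[b<3](S))) → 1

E1 result:
c
2
E2 result:
c
6
Witness: (6,) appears 0× in E1 but 1× in E2.

no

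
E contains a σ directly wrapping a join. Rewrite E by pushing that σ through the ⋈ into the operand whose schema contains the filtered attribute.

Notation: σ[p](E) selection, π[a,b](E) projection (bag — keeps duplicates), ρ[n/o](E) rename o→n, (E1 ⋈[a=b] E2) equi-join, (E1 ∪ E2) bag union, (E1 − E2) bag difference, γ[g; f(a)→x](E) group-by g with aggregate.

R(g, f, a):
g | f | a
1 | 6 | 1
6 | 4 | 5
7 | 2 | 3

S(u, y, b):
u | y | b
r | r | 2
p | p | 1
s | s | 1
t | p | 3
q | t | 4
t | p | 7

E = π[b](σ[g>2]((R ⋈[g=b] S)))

σ filters on g, owned by the left side.
E' = π[b]((σ[g>2](R) ⋈[g=b] S))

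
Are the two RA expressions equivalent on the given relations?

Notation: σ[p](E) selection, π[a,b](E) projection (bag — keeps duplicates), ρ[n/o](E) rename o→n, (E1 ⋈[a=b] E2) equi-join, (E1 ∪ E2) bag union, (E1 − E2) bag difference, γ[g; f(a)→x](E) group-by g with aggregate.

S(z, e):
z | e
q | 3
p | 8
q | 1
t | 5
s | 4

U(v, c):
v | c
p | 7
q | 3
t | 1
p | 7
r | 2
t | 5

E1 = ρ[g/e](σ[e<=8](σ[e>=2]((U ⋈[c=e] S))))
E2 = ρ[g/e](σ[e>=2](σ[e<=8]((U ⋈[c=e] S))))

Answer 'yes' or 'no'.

E1 per-node cardinality:
  U → 6
  S → 5
  (U ⋈[c=e] S) → 3
  σ[e>=2]((U ⋈[c=e] S)) → 2
  σ[e<=8](σ[e>=2]((U ⋈[c=e] S))) → 2
  ρ[g/e](σ[e<=8](σ[e>=2]((U ⋈[c=e] S)))) → 2
E2 per-node cardinality:
  U → 6
  S → 5
  (U ⋈[c=e] S) → 3
  σ[e<=8]((U ⋈[c=e] S)) → 3
  σ[e>=2](σ[e<=8]((U ⋈[c=e] S))) → 2
  ρ[g/e](σ[e>=2](σ[e<=8]((U ⋈[c=e] S)))) → 2

E1 and E2 produce the same multiset:
v | c | z | g
q | 3 | q | 3
t | 5 | t | 5

yes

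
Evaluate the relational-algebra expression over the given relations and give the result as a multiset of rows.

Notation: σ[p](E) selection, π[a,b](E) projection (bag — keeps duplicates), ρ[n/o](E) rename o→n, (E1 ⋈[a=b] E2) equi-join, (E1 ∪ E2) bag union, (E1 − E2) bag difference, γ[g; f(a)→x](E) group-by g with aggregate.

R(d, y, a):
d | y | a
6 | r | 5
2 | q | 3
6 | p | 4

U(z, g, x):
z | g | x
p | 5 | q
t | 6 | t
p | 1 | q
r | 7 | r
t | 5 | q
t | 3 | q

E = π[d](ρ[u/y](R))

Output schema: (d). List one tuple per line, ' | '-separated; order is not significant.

Row counts bottom-up:
  R → 3
  ρ[u/y](R) → 3
  π[d](ρ[u/y](R)) → 3

== RESULT ==
d
2
6
6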